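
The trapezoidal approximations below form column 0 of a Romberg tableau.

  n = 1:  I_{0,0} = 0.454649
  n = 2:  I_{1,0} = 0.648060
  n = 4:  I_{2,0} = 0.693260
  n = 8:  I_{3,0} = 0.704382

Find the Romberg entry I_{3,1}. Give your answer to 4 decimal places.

0.7081

Richardson extrapolation on the trapezoidal column (denominator 4−1=3):
I_{3,1} = 0.704382 + (0.704382 − 0.693260)/3 = 0.708089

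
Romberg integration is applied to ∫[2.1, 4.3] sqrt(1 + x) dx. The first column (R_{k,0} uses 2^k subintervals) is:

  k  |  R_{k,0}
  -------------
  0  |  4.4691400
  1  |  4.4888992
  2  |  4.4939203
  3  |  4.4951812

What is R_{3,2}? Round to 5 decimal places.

R_{2,1} = 4.4939203 + (4.4939203 − 4.4888992)/3 = 4.4955940
R_{3,1} = (4·4.4951812 − 4.4939203) / 3 = 4.4956015
R_{3,2} = 4.4956015 + (4.4956015 − 4.4955940)/15 = 4.4956020

4.49560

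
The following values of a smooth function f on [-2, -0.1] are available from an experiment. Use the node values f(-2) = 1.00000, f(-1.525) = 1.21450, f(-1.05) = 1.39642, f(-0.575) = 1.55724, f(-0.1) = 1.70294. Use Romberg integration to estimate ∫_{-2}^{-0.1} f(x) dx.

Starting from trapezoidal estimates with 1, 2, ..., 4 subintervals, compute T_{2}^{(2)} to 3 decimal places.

2.626

T_{0}^{(0)} (trapezoid, 1 panel, h=1.9000): 2.56779
T_{1}^{(0)} (trapezoid, 2 panels, h=0.9500): 2.61050
T_{2}^{(0)} (trapezoid, 4 panels, h=0.4750): 2.62182
T_{1}^{(1)} = 2.61050 + (2.61050 − 2.56779)/3 = 2.62474
T_{2}^{(1)} = 2.62182 + (2.62182 − 2.61050)/3 = 2.62559
T_{2}^{(2)} = 2.62559 + (2.62559 − 2.62474)/15 = 2.62565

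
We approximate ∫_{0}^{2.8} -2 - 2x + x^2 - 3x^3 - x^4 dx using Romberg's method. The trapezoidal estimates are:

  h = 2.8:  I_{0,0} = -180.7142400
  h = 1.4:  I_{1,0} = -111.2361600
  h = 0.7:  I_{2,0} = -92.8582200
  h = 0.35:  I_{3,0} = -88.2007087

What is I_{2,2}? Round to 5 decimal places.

-86.64260

I_{1,1} = (4·(-111.2361600) − (-180.7142400)) / 3 = -88.0768000
I_{2,1} = -92.8582200 + (-92.8582200 − (-111.2361600))/3 = -86.7322400
I_{2,2} = (16·(-86.7322400) − (-88.0768000)) / 15 = -86.6426027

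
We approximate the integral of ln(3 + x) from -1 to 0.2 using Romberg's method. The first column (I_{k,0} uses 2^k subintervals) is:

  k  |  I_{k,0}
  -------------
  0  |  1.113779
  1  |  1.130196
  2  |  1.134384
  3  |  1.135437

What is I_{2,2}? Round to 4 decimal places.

1.1358

Richardson extrapolation on the trapezoidal column (denominator 4−1=3):
I_{1,1} = (4·1.130196 − 1.113779) / 3 = 1.135668
I_{2,1} = 1.134384 + (1.134384 − 1.130196)/3 = 1.135780
I_{2,2} = (16·1.135780 − 1.135668) / 15 = 1.135787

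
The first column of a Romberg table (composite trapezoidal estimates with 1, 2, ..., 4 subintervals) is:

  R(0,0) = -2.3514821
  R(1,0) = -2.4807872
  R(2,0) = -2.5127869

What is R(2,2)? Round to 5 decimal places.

Richardson extrapolation on the trapezoidal column (denominator 4−1=3):
R(1,1) = (4·(-2.4807872) − (-2.3514821)) / 3 = -2.5238889
R(2,1) = -2.5127869 + (-2.5127869 − (-2.4807872))/3 = -2.5234535
R(2,2) = -2.5234535 + (-2.5234535 − (-2.5238889))/15 = -2.5234245
(Column j=1 coincides with Simpson's rule on the same nodes.)

-2.52342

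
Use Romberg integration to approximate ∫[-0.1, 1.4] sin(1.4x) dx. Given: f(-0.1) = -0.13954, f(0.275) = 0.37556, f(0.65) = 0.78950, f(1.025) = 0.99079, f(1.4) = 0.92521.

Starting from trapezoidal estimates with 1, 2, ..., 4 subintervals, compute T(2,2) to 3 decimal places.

T(0,0) (trapezoid, 1 panel, h=1.5000): 0.58925
T(1,0) (trapezoid, 2 panels, h=0.7500): 0.88675
T(2,0) (trapezoid, 4 panels, h=0.3750): 0.95576
T(1,1) = 0.88675 + (0.88675 − 0.58925)/3 = 0.98592
T(2,1) = 0.95576 + (0.95576 − 0.88675)/3 = 0.97876
T(2,2) = 0.97876 + (0.97876 − 0.98592)/15 = 0.97828

0.978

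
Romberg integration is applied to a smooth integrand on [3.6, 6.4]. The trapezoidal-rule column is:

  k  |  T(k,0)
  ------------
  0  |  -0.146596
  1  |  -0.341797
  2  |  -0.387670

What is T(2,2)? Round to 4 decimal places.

-0.4027

T(1,1) = (4·(-0.341797) − (-0.146596)) / 3 = -0.406864
T(2,1) = -0.387670 + (-0.387670 − (-0.341797))/3 = -0.402961
T(2,2) = -0.402961 + (-0.402961 − (-0.406864))/15 = -0.402701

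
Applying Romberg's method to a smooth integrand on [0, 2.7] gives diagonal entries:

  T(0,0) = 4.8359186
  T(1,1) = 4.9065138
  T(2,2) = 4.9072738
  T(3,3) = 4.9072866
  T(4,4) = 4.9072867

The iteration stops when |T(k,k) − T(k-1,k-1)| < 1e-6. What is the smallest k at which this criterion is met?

k = 4

|T(1,1) − T(0,0)| = 0.0705952 ≥ 1e-6
|T(2,2) − T(1,1)| = 0.0007600 ≥ 1e-6
|T(3,3) − T(2,2)| = 0.0000128 ≥ 1e-6
|T(4,4) − T(3,3)| = 0.0000001 < 1e-6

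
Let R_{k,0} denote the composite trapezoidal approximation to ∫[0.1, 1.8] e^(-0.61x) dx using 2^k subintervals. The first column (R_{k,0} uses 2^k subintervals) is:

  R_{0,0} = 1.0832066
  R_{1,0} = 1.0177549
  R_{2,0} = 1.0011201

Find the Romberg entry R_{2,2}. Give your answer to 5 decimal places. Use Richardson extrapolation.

Richardson extrapolation on the trapezoidal column (denominator 4−1=3):
R_{1,1} = (4·1.0177549 − 1.0832066) / 3 = 0.9959377
R_{2,1} = 1.0011201 + (1.0011201 − 1.0177549)/3 = 0.9955752
R_{2,2} = (16·0.9955752 − 0.9959377) / 15 = 0.9955510

0.99555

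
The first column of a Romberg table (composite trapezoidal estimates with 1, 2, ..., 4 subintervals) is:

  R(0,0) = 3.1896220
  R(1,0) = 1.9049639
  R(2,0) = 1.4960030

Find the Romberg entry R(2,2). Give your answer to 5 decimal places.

1.35188

Richardson extrapolation on the trapezoidal column (denominator 4−1=3):
R(1,1) = 1.9049639 + (1.9049639 − 3.1896220)/3 = 1.4767445
R(2,1) = 1.4960030 + (1.4960030 − 1.9049639)/3 = 1.3596827
R(2,2) = (16·1.3596827 − 1.4767445) / 15 = 1.3518786
(Column j=1 coincides with Simpson's rule on the same nodes.)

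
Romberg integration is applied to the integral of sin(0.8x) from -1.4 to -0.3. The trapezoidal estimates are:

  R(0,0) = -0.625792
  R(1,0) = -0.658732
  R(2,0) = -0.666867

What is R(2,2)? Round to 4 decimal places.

Richardson extrapolation on the trapezoidal column (denominator 4−1=3):
R(1,1) = -0.658732 + (-0.658732 − (-0.625792))/3 = -0.669712
R(2,1) = (4·(-0.666867) − (-0.658732)) / 3 = -0.669579
R(2,2) = -0.669579 + (-0.669579 − (-0.669712))/15 = -0.669570

-0.6696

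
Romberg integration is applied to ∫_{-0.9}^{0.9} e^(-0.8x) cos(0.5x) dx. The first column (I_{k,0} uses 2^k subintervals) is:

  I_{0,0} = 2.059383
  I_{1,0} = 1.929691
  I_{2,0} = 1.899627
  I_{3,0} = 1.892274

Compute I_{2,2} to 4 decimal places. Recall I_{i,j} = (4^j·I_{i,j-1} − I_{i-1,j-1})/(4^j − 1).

I_{1,1} = (4·1.929691 − 2.059383) / 3 = 1.886460
I_{2,1} = (4·1.899627 − 1.929691) / 3 = 1.889606
I_{2,2} = 1.889606 + (1.889606 − 1.886460)/15 = 1.889816
(Column j=1 coincides with Simpson's rule on the same nodes.)

1.8898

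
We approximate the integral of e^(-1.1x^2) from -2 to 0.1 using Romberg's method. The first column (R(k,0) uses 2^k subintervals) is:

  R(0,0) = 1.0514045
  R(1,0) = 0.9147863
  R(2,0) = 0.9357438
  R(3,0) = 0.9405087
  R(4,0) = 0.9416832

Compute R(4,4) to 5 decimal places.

0.94207

R(1,1) = (4·0.9147863 − 1.0514045) / 3 = 0.8692469
R(2,1) = 0.9357438 + (0.9357438 − 0.9147863)/3 = 0.9427296
R(3,1) = 0.9405087 + (0.9405087 − 0.9357438)/3 = 0.9420970
R(4,1) = 0.9416832 + (0.9416832 − 0.9405087)/3 = 0.9420747
R(2,2) = 0.9427296 + (0.9427296 − 0.8692469)/15 = 0.9476284
R(3,2) = 0.9420970 + (0.9420970 − 0.9427296)/15 = 0.9420548
R(4,2) = 0.9420747 + (0.9420747 − 0.9420970)/15 = 0.9420732
R(3,3) = (64·0.9420548 − 0.9476284) / 63 = 0.9419663
R(4,3) = 0.9420732 + (0.9420732 − 0.9420548)/63 = 0.9420735
R(4,4) = 0.9420735 + (0.9420735 − 0.9419663)/255 = 0.9420739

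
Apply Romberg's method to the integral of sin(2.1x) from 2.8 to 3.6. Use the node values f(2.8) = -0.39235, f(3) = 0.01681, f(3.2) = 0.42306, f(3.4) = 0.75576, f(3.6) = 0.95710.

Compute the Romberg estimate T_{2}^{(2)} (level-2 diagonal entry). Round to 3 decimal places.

0.300

T_{0}^{(0)} (trapezoid, 1 panel, h=0.8000): 0.22590
T_{1}^{(0)} (trapezoid, 2 panels, h=0.4000): 0.28217
T_{2}^{(0)} (trapezoid, 4 panels, h=0.2000): 0.29560
T_{1}^{(1)} = 0.28217 + (0.28217 − 0.22590)/3 = 0.30093
T_{2}^{(1)} = 0.29560 + (0.29560 − 0.28217)/3 = 0.30008
T_{2}^{(2)} = 0.30008 + (0.30008 − 0.30093)/15 = 0.30002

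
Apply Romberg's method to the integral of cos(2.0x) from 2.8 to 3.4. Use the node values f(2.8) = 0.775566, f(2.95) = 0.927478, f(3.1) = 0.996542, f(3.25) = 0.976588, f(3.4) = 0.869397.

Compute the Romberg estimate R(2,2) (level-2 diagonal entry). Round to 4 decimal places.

0.5627

R(0,0) (trapezoid, 1 panel, h=0.6000): 0.493489
R(1,0) (trapezoid, 2 panels, h=0.3000): 0.545707
R(2,0) (trapezoid, 4 panels, h=0.1500): 0.558463
R(1,1) = 0.545707 + (0.545707 − 0.493489)/3 = 0.563113
R(2,1) = 0.558463 + (0.558463 − 0.545707)/3 = 0.562715
R(2,2) = 0.562715 + (0.562715 − 0.563113)/15 = 0.562688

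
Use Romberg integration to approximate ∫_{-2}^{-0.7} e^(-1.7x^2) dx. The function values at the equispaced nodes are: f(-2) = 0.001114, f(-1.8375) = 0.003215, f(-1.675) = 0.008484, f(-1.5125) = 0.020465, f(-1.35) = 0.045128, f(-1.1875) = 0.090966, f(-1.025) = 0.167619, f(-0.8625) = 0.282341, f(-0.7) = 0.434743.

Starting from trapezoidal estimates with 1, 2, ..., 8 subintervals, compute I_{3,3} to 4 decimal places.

0.1336

I_{0,0} (trapezoid, 1 panel, h=1.3000): 0.283307
I_{1,0} (trapezoid, 2 panels, h=0.6500): 0.170987
I_{2,0} (trapezoid, 4 panels, h=0.3250): 0.142727
I_{3,0} (trapezoid, 8 panels, h=0.1625): 0.135874
I_{1,1} = 0.170987 + (0.170987 − 0.283307)/3 = 0.133547
I_{2,1} = 0.142727 + (0.142727 − 0.170987)/3 = 0.133307
I_{3,1} = 0.135874 + (0.135874 − 0.142727)/3 = 0.133590
I_{2,2} = 0.133307 + (0.133307 − 0.133547)/15 = 0.133291
I_{3,2} = 0.133590 + (0.133590 − 0.133307)/15 = 0.133609
I_{3,3} = 0.133609 + (0.133609 − 0.133291)/63 = 0.133614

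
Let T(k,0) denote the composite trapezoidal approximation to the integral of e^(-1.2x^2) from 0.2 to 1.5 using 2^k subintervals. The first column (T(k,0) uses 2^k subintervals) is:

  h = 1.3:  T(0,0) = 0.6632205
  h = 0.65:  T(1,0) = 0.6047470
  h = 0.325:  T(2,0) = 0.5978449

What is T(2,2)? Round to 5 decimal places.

0.59623

Richardson extrapolation on the trapezoidal column (denominator 4−1=3):
T(1,1) = (4·0.6047470 − 0.6632205) / 3 = 0.5852558
T(2,1) = 0.5978449 + (0.5978449 − 0.6047470)/3 = 0.5955442
T(2,2) = 0.5955442 + (0.5955442 − 0.5852558)/15 = 0.5962301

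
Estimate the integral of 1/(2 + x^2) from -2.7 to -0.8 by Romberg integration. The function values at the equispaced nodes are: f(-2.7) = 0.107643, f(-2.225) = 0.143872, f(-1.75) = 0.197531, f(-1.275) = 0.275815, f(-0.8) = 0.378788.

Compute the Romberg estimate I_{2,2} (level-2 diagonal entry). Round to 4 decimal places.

0.4054

I_{0,0} (trapezoid, 1 panel, h=1.9000): 0.462109
I_{1,0} (trapezoid, 2 panels, h=0.9500): 0.418709
I_{2,0} (trapezoid, 4 panels, h=0.4750): 0.408706
I_{1,1} = 0.418709 + (0.418709 − 0.462109)/3 = 0.404242
I_{2,1} = 0.408706 + (0.408706 − 0.418709)/3 = 0.405372
I_{2,2} = 0.405372 + (0.405372 − 0.404242)/15 = 0.405447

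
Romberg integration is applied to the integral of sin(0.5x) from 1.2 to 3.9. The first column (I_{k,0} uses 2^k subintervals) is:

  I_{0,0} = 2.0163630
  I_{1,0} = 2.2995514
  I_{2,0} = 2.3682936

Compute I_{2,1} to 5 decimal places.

2.39121

I_{2,1} = (4·2.3682936 − 2.2995514) / 3 = 2.3912077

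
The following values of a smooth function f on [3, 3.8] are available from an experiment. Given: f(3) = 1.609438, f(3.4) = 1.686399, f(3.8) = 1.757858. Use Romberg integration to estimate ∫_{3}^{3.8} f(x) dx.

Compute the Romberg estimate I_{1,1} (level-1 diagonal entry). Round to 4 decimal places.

1.3484

I_{0,0} (trapezoid, 1 panel, h=0.8000): 1.346918
I_{1,0} (trapezoid, 2 panels, h=0.4000): 1.348019
I_{1,1} = 1.348019 + (1.348019 − 1.346918)/3 = 1.348386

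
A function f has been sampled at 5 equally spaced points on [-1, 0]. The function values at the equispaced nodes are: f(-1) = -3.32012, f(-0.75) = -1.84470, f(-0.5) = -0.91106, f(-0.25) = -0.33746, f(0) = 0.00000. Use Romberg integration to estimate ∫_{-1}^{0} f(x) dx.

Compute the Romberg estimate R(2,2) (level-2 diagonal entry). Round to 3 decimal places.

-1.156

R(0,0) (trapezoid, 1 panel, h=1.0000): -1.66006
R(1,0) (trapezoid, 2 panels, h=0.5000): -1.28556
R(2,0) (trapezoid, 4 panels, h=0.2500): -1.18832
R(1,1) = -1.28556 + (-1.28556 − (-1.66006))/3 = -1.16073
R(2,1) = -1.18832 + (-1.18832 − (-1.28556))/3 = -1.15591
R(2,2) = -1.15591 + (-1.15591 − (-1.16073))/15 = -1.15559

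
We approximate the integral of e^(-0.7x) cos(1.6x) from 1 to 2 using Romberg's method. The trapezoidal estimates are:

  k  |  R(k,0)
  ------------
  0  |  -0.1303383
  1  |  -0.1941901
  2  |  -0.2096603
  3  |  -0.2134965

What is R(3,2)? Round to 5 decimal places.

-0.21477

Richardson extrapolation on the trapezoidal column (denominator 4−1=3):
R(2,1) = -0.2096603 + (-0.2096603 − (-0.1941901))/3 = -0.2148170
R(3,1) = (4·(-0.2134965) − (-0.2096603)) / 3 = -0.2147752
R(3,2) = -0.2147752 + (-0.2147752 − (-0.2148170))/15 = -0.2147724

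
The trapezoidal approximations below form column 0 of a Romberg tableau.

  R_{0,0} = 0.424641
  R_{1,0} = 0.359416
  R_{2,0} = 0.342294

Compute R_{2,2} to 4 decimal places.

0.3365

Richardson extrapolation on the trapezoidal column (denominator 4−1=3):
R_{1,1} = (4·0.359416 − 0.424641) / 3 = 0.337674
R_{2,1} = (4·0.342294 − 0.359416) / 3 = 0.336587
R_{2,2} = 0.336587 + (0.336587 − 0.337674)/15 = 0.336515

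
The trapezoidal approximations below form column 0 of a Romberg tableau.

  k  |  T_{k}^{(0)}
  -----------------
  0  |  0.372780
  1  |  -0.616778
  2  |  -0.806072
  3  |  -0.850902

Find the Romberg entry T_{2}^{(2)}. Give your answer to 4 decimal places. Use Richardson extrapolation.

Richardson extrapolation on the trapezoidal column (denominator 4−1=3):
T_{1}^{(1)} = -0.616778 + (-0.616778 − 0.372780)/3 = -0.946631
T_{2}^{(1)} = -0.806072 + (-0.806072 − (-0.616778))/3 = -0.869170
T_{2}^{(2)} = -0.869170 + (-0.869170 − (-0.946631))/15 = -0.864006

-0.8640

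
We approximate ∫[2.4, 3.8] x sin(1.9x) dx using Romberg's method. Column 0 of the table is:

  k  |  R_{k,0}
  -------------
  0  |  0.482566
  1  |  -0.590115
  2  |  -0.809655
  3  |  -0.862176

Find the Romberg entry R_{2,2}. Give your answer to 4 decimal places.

-0.8785

Richardson extrapolation on the trapezoidal column (denominator 4−1=3):
R_{1,1} = (4·(-0.590115) − 0.482566) / 3 = -0.947675
R_{2,1} = (4·(-0.809655) − (-0.590115)) / 3 = -0.882835
R_{2,2} = (16·(-0.882835) − (-0.947675)) / 15 = -0.878512
(Column j=1 coincides with Simpson's rule on the same nodes.)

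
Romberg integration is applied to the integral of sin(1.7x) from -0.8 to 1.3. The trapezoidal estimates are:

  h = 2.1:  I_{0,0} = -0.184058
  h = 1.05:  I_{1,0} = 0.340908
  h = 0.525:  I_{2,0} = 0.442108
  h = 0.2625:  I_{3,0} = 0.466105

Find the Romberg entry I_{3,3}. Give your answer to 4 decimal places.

Richardson extrapolation on the trapezoidal column (denominator 4−1=3):
I_{1,1} = 0.340908 + (0.340908 − (-0.184058))/3 = 0.515897
I_{2,1} = 0.442108 + (0.442108 − 0.340908)/3 = 0.475841
I_{3,1} = 0.466105 + (0.466105 − 0.442108)/3 = 0.474104
I_{2,2} = (16·0.475841 − 0.515897) / 15 = 0.473171
I_{3,2} = 0.474104 + (0.474104 − 0.475841)/15 = 0.473988
I_{3,3} = (64·0.473988 − 0.473171) / 63 = 0.474001
(Column j=1 coincides with Simpson's rule on the same nodes.)

0.4740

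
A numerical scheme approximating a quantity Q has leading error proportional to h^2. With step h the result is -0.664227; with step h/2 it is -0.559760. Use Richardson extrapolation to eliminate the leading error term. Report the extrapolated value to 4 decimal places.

-0.5249

Extrapolated value = (4·A(h/2) − A(h)) / (4 − 1)
= (4·(-0.559760) − (-0.664227)) / 3
= -1.574813 / 3 = -0.524938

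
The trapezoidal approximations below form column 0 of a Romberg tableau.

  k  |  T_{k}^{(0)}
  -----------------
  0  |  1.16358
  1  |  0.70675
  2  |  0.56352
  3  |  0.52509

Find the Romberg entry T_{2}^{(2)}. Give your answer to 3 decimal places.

Richardson extrapolation on the trapezoidal column (denominator 4−1=3):
T_{1}^{(1)} = (4·0.70675 − 1.16358) / 3 = 0.55447
T_{2}^{(1)} = 0.56352 + (0.56352 − 0.70675)/3 = 0.51578
T_{2}^{(2)} = 0.51578 + (0.51578 − 0.55447)/15 = 0.51320

0.513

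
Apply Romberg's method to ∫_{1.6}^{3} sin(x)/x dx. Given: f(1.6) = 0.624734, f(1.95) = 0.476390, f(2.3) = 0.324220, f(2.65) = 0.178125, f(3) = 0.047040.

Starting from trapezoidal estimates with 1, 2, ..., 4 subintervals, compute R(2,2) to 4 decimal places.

R(0,0) (trapezoid, 1 panel, h=1.4000): 0.470242
R(1,0) (trapezoid, 2 panels, h=0.7000): 0.462075
R(2,0) (trapezoid, 4 panels, h=0.3500): 0.460118
R(1,1) = 0.462075 + (0.462075 − 0.470242)/3 = 0.459353
R(2,1) = 0.460118 + (0.460118 − 0.462075)/3 = 0.459466
R(2,2) = 0.459466 + (0.459466 − 0.459353)/15 = 0.459474

0.4595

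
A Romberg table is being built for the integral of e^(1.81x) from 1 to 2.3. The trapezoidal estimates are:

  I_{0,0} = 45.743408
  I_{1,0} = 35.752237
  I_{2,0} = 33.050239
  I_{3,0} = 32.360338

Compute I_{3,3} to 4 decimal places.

I_{1,1} = 35.752237 + (35.752237 − 45.743408)/3 = 32.421847
I_{2,1} = 33.050239 + (33.050239 − 35.752237)/3 = 32.149573
I_{3,1} = 32.360338 + (32.360338 − 33.050239)/3 = 32.130371
I_{2,2} = 32.149573 + (32.149573 − 32.421847)/15 = 32.131421
I_{3,2} = 32.130371 + (32.130371 − 32.149573)/15 = 32.129091
I_{3,3} = 32.129091 + (32.129091 − 32.131421)/63 = 32.129054

32.1291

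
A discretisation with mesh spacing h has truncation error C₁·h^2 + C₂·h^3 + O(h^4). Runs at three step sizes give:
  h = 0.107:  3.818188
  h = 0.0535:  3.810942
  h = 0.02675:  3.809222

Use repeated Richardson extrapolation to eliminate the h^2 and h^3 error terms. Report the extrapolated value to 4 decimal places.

3.8087

First eliminate the h^2 term (factor 2^2 = 4):
  B₁ = (4·3.810942 − 3.818188)/3 = 3.808527
  B₂ = (4·3.809222 − 3.810942)/3 = 3.808649
Then eliminate the h^3 term (factor 2^3 = 8):
  (8·3.808649 − 3.808527)/7 = 3.808666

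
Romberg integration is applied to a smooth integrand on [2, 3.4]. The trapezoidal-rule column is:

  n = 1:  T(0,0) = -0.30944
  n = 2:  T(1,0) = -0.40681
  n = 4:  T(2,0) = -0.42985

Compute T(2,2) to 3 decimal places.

-0.437

Richardson extrapolation on the trapezoidal column (denominator 4−1=3):
T(1,1) = (4·(-0.40681) − (-0.30944)) / 3 = -0.43927
T(2,1) = -0.42985 + (-0.42985 − (-0.40681))/3 = -0.43753
T(2,2) = -0.43753 + (-0.43753 − (-0.43927))/15 = -0.43741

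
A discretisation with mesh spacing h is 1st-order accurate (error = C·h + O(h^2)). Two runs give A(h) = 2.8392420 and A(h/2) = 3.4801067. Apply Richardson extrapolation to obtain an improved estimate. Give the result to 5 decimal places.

The leading error scales as h; refining by a factor of 2 reduces it by 2^1 = 2.
Extrapolated value = (2·A(h/2) − A(h)) / (2 − 1)
= (2·3.4801067 − 2.8392420) / 1
= 4.1209714 / 1 = 4.1209714

4.12097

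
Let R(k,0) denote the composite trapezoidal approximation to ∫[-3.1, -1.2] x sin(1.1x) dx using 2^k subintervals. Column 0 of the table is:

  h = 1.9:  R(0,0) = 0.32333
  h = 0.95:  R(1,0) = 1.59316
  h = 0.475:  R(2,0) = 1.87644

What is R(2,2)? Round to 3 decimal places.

Richardson extrapolation on the trapezoidal column (denominator 4−1=3):
R(1,1) = (4·1.59316 − 0.32333) / 3 = 2.01644
R(2,1) = 1.87644 + (1.87644 − 1.59316)/3 = 1.97087
R(2,2) = (16·1.97087 − 2.01644) / 15 = 1.96783
(Column j=1 coincides with Simpson's rule on the same nodes.)

1.968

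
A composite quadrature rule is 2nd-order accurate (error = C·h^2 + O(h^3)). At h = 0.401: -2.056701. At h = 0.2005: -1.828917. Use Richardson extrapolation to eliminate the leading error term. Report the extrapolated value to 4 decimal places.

The leading error scales as h^2; refining by a factor of 2 reduces it by 2^2 = 4.
Extrapolated value = (4·A(h/2) − A(h)) / (4 − 1)
= (4·(-1.828917) − (-2.056701)) / 3
= -5.258967 / 3 = -1.752989

-1.7530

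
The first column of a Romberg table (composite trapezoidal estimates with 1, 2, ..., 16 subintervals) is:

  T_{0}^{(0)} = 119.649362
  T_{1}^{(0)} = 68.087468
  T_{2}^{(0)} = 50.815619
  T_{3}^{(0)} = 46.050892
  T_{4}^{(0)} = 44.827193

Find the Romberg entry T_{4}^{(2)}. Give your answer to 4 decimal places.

Richardson extrapolation on the trapezoidal column (denominator 4−1=3):
T_{3}^{(1)} = (4·46.050892 − 50.815619) / 3 = 44.462650
T_{4}^{(1)} = 44.827193 + (44.827193 − 46.050892)/3 = 44.419293
T_{4}^{(2)} = (16·44.419293 − 44.462650) / 15 = 44.416403

44.4164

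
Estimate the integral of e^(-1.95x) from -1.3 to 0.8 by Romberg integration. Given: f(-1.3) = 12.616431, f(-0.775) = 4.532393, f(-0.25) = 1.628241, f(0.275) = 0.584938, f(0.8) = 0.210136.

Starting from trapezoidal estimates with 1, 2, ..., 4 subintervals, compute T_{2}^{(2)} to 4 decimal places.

6.3719

T_{0}^{(0)} (trapezoid, 1 panel, h=2.1000): 13.467895
T_{1}^{(0)} (trapezoid, 2 panels, h=1.0500): 8.443601
T_{2}^{(0)} (trapezoid, 4 panels, h=0.5250): 6.908399
T_{1}^{(1)} = 8.443601 + (8.443601 − 13.467895)/3 = 6.768836
T_{2}^{(1)} = 6.908399 + (6.908399 − 8.443601)/3 = 6.396665
T_{2}^{(2)} = 6.396665 + (6.396665 − 6.768836)/15 = 6.371854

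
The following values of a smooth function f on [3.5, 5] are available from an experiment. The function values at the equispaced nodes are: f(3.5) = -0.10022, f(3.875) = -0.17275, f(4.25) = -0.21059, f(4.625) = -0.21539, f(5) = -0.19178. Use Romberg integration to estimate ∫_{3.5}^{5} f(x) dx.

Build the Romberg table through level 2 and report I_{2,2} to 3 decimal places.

-0.283

I_{0,0} (trapezoid, 1 panel, h=1.5000): -0.21900
I_{1,0} (trapezoid, 2 panels, h=0.7500): -0.26744
I_{2,0} (trapezoid, 4 panels, h=0.3750): -0.27927
I_{1,1} = -0.26744 + (-0.26744 − (-0.21900))/3 = -0.28359
I_{2,1} = -0.27927 + (-0.27927 − (-0.26744))/3 = -0.28321
I_{2,2} = -0.28321 + (-0.28321 − (-0.28359))/15 = -0.28318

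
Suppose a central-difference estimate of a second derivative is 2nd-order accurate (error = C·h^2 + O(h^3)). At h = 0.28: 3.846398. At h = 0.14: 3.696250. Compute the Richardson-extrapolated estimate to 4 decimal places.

Extrapolated value = (4·A(h/2) − A(h)) / (4 − 1)
= (4·3.696250 − 3.846398) / 3
= 10.938602 / 3 = 3.646201

3.6462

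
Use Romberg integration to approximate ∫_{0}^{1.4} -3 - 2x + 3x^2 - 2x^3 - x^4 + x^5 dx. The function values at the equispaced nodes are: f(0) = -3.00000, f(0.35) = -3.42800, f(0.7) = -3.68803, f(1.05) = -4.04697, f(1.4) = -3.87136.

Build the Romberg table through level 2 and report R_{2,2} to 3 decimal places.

R_{0,0} (trapezoid, 1 panel, h=1.4000): -4.80995
R_{1,0} (trapezoid, 2 panels, h=0.7000): -4.98660
R_{2,0} (trapezoid, 4 panels, h=0.3500): -5.10954
R_{1,1} = -4.98660 + (-4.98660 − (-4.80995))/3 = -5.04548
R_{2,1} = -5.10954 + (-5.10954 − (-4.98660))/3 = -5.15052
R_{2,2} = -5.15052 + (-5.15052 − (-5.04548))/15 = -5.15752

-5.158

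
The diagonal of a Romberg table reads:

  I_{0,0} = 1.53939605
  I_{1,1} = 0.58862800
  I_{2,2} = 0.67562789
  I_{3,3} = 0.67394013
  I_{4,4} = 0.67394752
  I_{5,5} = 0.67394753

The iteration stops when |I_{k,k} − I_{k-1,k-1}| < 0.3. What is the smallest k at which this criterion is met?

k = 2

|I_{1,1} − I_{0,0}| = 0.95076805 ≥ 0.3
|I_{2,2} − I_{1,1}| = 0.08699989 < 0.3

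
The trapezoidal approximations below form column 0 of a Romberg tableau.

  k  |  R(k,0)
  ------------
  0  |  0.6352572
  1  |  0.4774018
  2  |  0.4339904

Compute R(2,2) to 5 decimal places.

R(1,1) = 0.4774018 + (0.4774018 − 0.6352572)/3 = 0.4247833
R(2,1) = 0.4339904 + (0.4339904 − 0.4774018)/3 = 0.4195199
R(2,2) = (16·0.4195199 − 0.4247833) / 15 = 0.4191690

0.41917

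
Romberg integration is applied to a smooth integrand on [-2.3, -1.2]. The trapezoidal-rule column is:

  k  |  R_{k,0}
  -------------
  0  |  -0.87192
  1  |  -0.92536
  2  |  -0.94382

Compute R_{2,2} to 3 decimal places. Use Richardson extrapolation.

Richardson extrapolation on the trapezoidal column (denominator 4−1=3):
R_{1,1} = (4·(-0.92536) − (-0.87192)) / 3 = -0.94317
R_{2,1} = -0.94382 + (-0.94382 − (-0.92536))/3 = -0.94997
R_{2,2} = -0.94997 + (-0.94997 − (-0.94317))/15 = -0.95042

-0.950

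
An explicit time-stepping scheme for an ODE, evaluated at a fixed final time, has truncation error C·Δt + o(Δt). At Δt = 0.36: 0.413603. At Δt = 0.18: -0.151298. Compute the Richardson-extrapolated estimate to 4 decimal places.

Extrapolated value = (2·A(Δt/2) − A(Δt)) / (2 − 1)
= (2·(-0.151298) − 0.413603) / 1
= -0.716199 / 1 = -0.716199

-0.7162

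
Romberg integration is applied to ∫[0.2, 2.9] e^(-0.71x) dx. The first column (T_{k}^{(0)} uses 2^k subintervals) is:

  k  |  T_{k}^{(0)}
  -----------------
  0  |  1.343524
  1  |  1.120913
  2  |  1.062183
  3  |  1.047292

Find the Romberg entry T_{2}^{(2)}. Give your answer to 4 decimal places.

1.0423

Richardson extrapolation on the trapezoidal column (denominator 4−1=3):
T_{1}^{(1)} = 1.120913 + (1.120913 − 1.343524)/3 = 1.046709
T_{2}^{(1)} = 1.062183 + (1.062183 − 1.120913)/3 = 1.042606
T_{2}^{(2)} = (16·1.042606 − 1.046709) / 15 = 1.042332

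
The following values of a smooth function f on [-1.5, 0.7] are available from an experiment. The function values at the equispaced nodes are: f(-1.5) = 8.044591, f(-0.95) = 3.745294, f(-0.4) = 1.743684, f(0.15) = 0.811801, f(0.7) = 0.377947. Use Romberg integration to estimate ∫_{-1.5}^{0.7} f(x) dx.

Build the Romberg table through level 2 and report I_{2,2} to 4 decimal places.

5.5173

I_{0,0} (trapezoid, 1 panel, h=2.2000): 9.264792
I_{1,0} (trapezoid, 2 panels, h=1.1000): 6.550448
I_{2,0} (trapezoid, 4 panels, h=0.5500): 5.781626
I_{1,1} = 6.550448 + (6.550448 − 9.264792)/3 = 5.645667
I_{2,1} = 5.781626 + (5.781626 − 6.550448)/3 = 5.525352
I_{2,2} = 5.525352 + (5.525352 − 5.645667)/15 = 5.517331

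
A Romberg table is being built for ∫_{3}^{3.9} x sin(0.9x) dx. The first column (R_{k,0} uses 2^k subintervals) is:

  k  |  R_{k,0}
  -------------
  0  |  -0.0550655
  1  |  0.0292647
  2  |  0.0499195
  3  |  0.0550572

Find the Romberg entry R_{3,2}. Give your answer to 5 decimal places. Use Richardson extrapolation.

Richardson extrapolation on the trapezoidal column (denominator 4−1=3):
R_{2,1} = (4·0.0499195 − 0.0292647) / 3 = 0.0568044
R_{3,1} = 0.0550572 + (0.0550572 − 0.0499195)/3 = 0.0567698
R_{3,2} = (16·0.0567698 − 0.0568044) / 15 = 0.0567675

0.05677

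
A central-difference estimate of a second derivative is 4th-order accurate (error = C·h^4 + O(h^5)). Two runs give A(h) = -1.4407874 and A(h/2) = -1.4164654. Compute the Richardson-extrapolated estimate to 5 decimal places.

The leading error scales as h^4; refining by a factor of 2 reduces it by 2^4 = 16.
Extrapolated value = (16·A(h/2) − A(h)) / (16 − 1)
= (16·(-1.4164654) − (-1.4407874)) / 15
= -21.2226590 / 15 = -1.4148439

-1.41484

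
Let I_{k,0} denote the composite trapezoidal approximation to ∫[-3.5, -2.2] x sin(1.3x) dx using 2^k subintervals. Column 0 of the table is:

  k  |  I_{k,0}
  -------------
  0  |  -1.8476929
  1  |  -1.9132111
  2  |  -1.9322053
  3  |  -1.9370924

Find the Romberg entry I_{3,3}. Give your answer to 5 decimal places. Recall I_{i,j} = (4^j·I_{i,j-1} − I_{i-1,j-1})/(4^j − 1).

I_{1,1} = (4·(-1.9132111) − (-1.8476929)) / 3 = -1.9350505
I_{2,1} = -1.9322053 + (-1.9322053 − (-1.9132111))/3 = -1.9385367
I_{3,1} = -1.9370924 + (-1.9370924 − (-1.9322053))/3 = -1.9387214
I_{2,2} = (16·(-1.9385367) − (-1.9350505)) / 15 = -1.9387691
I_{3,2} = -1.9387214 + (-1.9387214 − (-1.9385367))/15 = -1.9387337
I_{3,3} = (64·(-1.9387337) − (-1.9387691)) / 63 = -1.9387331

-1.93873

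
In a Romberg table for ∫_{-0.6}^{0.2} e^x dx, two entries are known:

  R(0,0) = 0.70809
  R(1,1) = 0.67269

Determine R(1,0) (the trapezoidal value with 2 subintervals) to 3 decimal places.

From R(1,1) = (4·R(1,0) − R(0,0))/3, solve for R(1,0):
4·R(1,0) = 3·0.67269 + 0.70809 = 2.72616
R(1,0) = 0.68154

0.682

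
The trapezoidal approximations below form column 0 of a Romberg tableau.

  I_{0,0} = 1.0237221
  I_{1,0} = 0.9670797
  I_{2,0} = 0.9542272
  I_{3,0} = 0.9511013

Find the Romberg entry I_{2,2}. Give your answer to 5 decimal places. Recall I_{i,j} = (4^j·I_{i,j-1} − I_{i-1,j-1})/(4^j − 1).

I_{1,1} = (4·0.9670797 − 1.0237221) / 3 = 0.9481989
I_{2,1} = 0.9542272 + (0.9542272 − 0.9670797)/3 = 0.9499430
I_{2,2} = 0.9499430 + (0.9499430 − 0.9481989)/15 = 0.9500593
(Column j=1 coincides with Simpson's rule on the same nodes.)

0.95006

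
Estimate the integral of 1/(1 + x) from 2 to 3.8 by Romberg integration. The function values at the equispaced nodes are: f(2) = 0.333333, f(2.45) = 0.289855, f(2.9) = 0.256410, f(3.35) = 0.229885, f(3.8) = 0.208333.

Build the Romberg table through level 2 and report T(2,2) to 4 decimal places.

T(0,0) (trapezoid, 1 panel, h=1.8000): 0.487499
T(1,0) (trapezoid, 2 panels, h=0.9000): 0.474519
T(2,0) (trapezoid, 4 panels, h=0.4500): 0.471142
T(1,1) = 0.474519 + (0.474519 − 0.487499)/3 = 0.470192
T(2,1) = 0.471142 + (0.471142 − 0.474519)/3 = 0.470016
T(2,2) = 0.470016 + (0.470016 − 0.470192)/15 = 0.470004

0.4700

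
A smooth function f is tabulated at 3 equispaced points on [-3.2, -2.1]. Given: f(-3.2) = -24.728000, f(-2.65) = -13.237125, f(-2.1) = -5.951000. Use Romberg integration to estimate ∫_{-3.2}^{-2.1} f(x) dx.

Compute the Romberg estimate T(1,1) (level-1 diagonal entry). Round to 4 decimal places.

-15.3317

T(0,0) (trapezoid, 1 panel, h=1.1000): -16.873450
T(1,0) (trapezoid, 2 panels, h=0.5500): -15.717144
T(1,1) = -15.717144 + (-15.717144 − (-16.873450))/3 = -15.331709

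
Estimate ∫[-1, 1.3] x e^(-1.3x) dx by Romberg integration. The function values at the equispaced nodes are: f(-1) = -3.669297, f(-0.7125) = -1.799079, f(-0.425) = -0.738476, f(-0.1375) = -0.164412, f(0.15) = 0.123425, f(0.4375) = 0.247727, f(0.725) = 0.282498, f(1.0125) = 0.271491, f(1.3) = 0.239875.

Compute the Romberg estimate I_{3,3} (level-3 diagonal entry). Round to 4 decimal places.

-0.9451

I_{0,0} (trapezoid, 1 panel, h=2.3000): -3.943835
I_{1,0} (trapezoid, 2 panels, h=1.1500): -1.829979
I_{2,0} (trapezoid, 4 panels, h=0.5750): -1.177177
I_{3,0} (trapezoid, 8 panels, h=0.2875): -1.003817
I_{1,1} = -1.829979 + (-1.829979 − (-3.943835))/3 = -1.125360
I_{2,1} = -1.177177 + (-1.177177 − (-1.829979))/3 = -0.959576
I_{3,1} = -1.003817 + (-1.003817 − (-1.177177))/3 = -0.946030
I_{2,2} = -0.959576 + (-0.959576 − (-1.125360))/15 = -0.948524
I_{3,2} = -0.946030 + (-0.946030 − (-0.959576))/15 = -0.945127
I_{3,3} = -0.945127 + (-0.945127 − (-0.948524))/63 = -0.945073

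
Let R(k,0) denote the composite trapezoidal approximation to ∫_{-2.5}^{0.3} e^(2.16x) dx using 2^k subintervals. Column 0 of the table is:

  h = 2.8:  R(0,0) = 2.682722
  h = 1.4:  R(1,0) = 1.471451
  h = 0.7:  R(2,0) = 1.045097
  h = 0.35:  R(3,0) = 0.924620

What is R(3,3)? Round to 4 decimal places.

R(1,1) = (4·1.471451 − 2.682722) / 3 = 1.067694
R(2,1) = 1.045097 + (1.045097 − 1.471451)/3 = 0.902979
R(3,1) = (4·0.924620 − 1.045097) / 3 = 0.884461
R(2,2) = 0.902979 + (0.902979 − 1.067694)/15 = 0.891998
R(3,2) = (16·0.884461 − 0.902979) / 15 = 0.883226
R(3,3) = 0.883226 + (0.883226 − 0.891998)/63 = 0.883087

0.8831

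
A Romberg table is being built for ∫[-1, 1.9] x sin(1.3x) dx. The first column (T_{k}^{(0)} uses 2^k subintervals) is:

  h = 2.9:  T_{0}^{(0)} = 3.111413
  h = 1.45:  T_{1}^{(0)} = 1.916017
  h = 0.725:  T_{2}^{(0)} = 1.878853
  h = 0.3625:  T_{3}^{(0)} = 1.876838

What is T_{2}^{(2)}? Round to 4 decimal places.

1.8897

Richardson extrapolation on the trapezoidal column (denominator 4−1=3):
T_{1}^{(1)} = 1.916017 + (1.916017 − 3.111413)/3 = 1.517552
T_{2}^{(1)} = 1.878853 + (1.878853 − 1.916017)/3 = 1.866465
T_{2}^{(2)} = 1.866465 + (1.866465 − 1.517552)/15 = 1.889726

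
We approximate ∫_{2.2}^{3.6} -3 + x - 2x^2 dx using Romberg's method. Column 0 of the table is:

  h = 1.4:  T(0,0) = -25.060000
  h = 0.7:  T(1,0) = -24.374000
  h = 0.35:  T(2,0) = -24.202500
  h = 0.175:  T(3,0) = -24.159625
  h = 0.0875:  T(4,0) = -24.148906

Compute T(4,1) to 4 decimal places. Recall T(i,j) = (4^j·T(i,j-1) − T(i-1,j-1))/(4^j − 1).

Richardson extrapolation on the trapezoidal column (denominator 4−1=3):
T(4,1) = (4·(-24.148906) − (-24.159625)) / 3 = -24.145333

-24.1453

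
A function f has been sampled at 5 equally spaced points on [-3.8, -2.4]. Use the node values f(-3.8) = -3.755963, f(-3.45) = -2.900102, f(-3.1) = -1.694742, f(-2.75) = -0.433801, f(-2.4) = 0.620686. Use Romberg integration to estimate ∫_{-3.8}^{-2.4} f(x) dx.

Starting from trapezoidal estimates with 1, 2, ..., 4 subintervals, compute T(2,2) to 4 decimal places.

T(0,0) (trapezoid, 1 panel, h=1.4000): -2.194694
T(1,0) (trapezoid, 2 panels, h=0.7000): -2.283666
T(2,0) (trapezoid, 4 panels, h=0.3500): -2.308699
T(1,1) = -2.283666 + (-2.283666 − (-2.194694))/3 = -2.313323
T(2,1) = -2.308699 + (-2.308699 − (-2.283666))/3 = -2.317043
T(2,2) = -2.317043 + (-2.317043 − (-2.313323))/15 = -2.317291

-2.3173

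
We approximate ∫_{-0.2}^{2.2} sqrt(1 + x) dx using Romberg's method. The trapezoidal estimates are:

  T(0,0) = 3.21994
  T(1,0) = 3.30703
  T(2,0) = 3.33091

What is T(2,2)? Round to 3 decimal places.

3.339

Richardson extrapolation on the trapezoidal column (denominator 4−1=3):
T(1,1) = (4·3.30703 − 3.21994) / 3 = 3.33606
T(2,1) = (4·3.33091 − 3.30703) / 3 = 3.33887
T(2,2) = 3.33887 + (3.33887 − 3.33606)/15 = 3.33906
(Column j=1 coincides with Simpson's rule on the same nodes.)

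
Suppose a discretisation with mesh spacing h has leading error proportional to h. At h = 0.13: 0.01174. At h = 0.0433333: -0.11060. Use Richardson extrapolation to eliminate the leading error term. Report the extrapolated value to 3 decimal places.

The leading error scales as h; refining by a factor of 3 reduces it by 3^1 = 3.
Extrapolated value = (3·A(h/3) − A(h)) / (3 − 1)
= (3·(-0.11060) − 0.01174) / 2
= -0.34354 / 2 = -0.17177

-0.172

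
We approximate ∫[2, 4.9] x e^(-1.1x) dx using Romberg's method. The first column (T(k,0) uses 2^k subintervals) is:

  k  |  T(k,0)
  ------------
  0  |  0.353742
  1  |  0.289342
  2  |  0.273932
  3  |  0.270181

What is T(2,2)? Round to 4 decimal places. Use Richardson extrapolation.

T(1,1) = 0.289342 + (0.289342 − 0.353742)/3 = 0.267875
T(2,1) = 0.273932 + (0.273932 − 0.289342)/3 = 0.268795
T(2,2) = 0.268795 + (0.268795 − 0.267875)/15 = 0.268856

0.2689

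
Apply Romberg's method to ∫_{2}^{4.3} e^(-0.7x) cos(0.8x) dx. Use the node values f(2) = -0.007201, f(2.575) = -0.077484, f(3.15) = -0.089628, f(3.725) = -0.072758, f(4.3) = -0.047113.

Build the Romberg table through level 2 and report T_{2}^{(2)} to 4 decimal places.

T_{0}^{(0)} (trapezoid, 1 panel, h=2.3000): -0.062461
T_{1}^{(0)} (trapezoid, 2 panels, h=1.1500): -0.134303
T_{2}^{(0)} (trapezoid, 4 panels, h=0.5750): -0.153541
T_{1}^{(1)} = -0.134303 + (-0.134303 − (-0.062461))/3 = -0.158250
T_{2}^{(1)} = -0.153541 + (-0.153541 − (-0.134303))/3 = -0.159954
T_{2}^{(2)} = -0.159954 + (-0.159954 − (-0.158250))/15 = -0.160068

-0.1601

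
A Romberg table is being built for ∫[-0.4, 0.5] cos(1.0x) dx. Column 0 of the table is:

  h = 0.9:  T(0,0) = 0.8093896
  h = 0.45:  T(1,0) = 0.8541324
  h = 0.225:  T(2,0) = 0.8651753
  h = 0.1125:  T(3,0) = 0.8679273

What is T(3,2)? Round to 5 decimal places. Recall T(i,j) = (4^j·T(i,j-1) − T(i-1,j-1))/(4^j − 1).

T(2,1) = (4·0.8651753 − 0.8541324) / 3 = 0.8688563
T(3,1) = (4·0.8679273 − 0.8651753) / 3 = 0.8688446
T(3,2) = 0.8688446 + (0.8688446 − 0.8688563)/15 = 0.8688438

0.86884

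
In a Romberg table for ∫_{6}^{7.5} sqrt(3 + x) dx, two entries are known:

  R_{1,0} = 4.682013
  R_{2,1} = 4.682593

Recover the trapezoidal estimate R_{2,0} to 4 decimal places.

4.6824

From R_{2,1} = (4·R_{2,0} − R_{1,0})/3, solve for R_{2,0}:
4·R_{2,0} = 3·4.682593 + 4.682013 = 18.729792
R_{2,0} = 4.682448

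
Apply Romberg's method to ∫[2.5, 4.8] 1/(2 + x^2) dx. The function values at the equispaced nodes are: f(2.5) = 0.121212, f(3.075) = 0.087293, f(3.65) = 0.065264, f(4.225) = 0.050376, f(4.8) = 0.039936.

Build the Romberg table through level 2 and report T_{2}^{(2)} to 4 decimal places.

T_{0}^{(0)} (trapezoid, 1 panel, h=2.3000): 0.185320
T_{1}^{(0)} (trapezoid, 2 panels, h=1.1500): 0.167714
T_{2}^{(0)} (trapezoid, 4 panels, h=0.5750): 0.163017
T_{1}^{(1)} = 0.167714 + (0.167714 − 0.185320)/3 = 0.161845
T_{2}^{(1)} = 0.163017 + (0.163017 − 0.167714)/3 = 0.161451
T_{2}^{(2)} = 0.161451 + (0.161451 − 0.161845)/15 = 0.161425

0.1614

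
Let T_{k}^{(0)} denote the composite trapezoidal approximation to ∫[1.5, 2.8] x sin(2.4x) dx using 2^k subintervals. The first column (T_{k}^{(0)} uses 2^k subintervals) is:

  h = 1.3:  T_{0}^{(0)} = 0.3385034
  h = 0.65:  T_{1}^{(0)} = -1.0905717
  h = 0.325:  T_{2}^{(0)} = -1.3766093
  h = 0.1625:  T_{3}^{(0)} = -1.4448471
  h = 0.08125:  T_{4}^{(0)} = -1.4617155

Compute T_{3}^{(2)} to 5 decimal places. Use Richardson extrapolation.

Richardson extrapolation on the trapezoidal column (denominator 4−1=3):
T_{2}^{(1)} = -1.3766093 + (-1.3766093 − (-1.0905717))/3 = -1.4719552
T_{3}^{(1)} = -1.4448471 + (-1.4448471 − (-1.3766093))/3 = -1.4675930
T_{3}^{(2)} = (16·(-1.4675930) − (-1.4719552)) / 15 = -1.4673022

-1.46730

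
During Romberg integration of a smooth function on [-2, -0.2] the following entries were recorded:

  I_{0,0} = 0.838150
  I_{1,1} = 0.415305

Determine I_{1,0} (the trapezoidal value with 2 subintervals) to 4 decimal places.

0.5210

From I_{1,1} = (4·I_{1,0} − I_{0,0})/3, solve for I_{1,0}:
4·I_{1,0} = 3·0.415305 + 0.838150 = 2.084065
I_{1,0} = 0.521016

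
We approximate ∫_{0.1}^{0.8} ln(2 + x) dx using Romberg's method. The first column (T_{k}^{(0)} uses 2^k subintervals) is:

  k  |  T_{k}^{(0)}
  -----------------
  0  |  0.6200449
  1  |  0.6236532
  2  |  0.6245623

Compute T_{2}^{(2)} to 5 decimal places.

0.62487

T_{1}^{(1)} = (4·0.6236532 − 0.6200449) / 3 = 0.6248560
T_{2}^{(1)} = (4·0.6245623 − 0.6236532) / 3 = 0.6248653
T_{2}^{(2)} = 0.6248653 + (0.6248653 − 0.6248560)/15 = 0.6248659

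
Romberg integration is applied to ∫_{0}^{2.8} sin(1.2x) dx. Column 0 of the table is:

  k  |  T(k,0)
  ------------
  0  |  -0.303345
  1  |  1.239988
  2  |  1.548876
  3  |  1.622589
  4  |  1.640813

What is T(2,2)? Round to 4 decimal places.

1.6450

Richardson extrapolation on the trapezoidal column (denominator 4−1=3):
T(1,1) = 1.239988 + (1.239988 − (-0.303345))/3 = 1.754432
T(2,1) = (4·1.548876 − 1.239988) / 3 = 1.651839
T(2,2) = 1.651839 + (1.651839 − 1.754432)/15 = 1.644999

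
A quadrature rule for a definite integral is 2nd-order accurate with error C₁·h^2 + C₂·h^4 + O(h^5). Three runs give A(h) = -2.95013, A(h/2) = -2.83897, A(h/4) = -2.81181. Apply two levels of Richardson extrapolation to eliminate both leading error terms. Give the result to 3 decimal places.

-2.803

First eliminate the h^2 term (factor 2^2 = 4):
  B₁ = (4·(-2.83897) − (-2.95013))/3 = -2.80192
  B₂ = (4·(-2.81181) − (-2.83897))/3 = -2.80276
Then eliminate the h^4 term (factor 2^4 = 16):
  (16·(-2.80276) − (-2.80192))/15 = -2.80282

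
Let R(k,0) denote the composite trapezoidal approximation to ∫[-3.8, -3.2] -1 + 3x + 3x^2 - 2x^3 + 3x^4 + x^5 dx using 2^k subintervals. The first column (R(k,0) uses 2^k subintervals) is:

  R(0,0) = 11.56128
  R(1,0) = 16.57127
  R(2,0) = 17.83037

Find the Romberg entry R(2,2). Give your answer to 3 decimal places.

18.251

Richardson extrapolation on the trapezoidal column (denominator 4−1=3):
R(1,1) = (4·16.57127 − 11.56128) / 3 = 18.24127
R(2,1) = 17.83037 + (17.83037 − 16.57127)/3 = 18.25007
R(2,2) = 18.25007 + (18.25007 − 18.24127)/15 = 18.25066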